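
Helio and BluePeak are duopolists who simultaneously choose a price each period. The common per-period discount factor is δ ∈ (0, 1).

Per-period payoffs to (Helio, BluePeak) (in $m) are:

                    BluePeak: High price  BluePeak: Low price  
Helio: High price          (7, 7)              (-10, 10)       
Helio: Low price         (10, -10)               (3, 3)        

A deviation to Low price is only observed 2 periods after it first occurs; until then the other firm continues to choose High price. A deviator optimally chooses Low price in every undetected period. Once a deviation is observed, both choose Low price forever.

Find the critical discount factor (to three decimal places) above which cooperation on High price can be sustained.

Deviating for the 2 undetected periods gains 10−7 = 3 per period over cooperation, then loses 7−3 = 4 per period forever once punishment starts.
Gain: 3(1 + δ + … + δ^1); loss: 4·δ^2/(1−δ).
No profitable deviation ⇔ 3(1−δ^2) ≤ 4·δ^2, i.e. δ^2 ≥ 3/(3+4) = 3/7.
Hence δ ≥ (3/7)^(1/2) ≈ 0.655.

0.655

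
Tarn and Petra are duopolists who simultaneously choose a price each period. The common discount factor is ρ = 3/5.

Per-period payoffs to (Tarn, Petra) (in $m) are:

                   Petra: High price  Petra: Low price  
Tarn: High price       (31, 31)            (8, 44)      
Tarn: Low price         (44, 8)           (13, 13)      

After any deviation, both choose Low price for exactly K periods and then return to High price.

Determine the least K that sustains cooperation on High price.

No profitable deviation requires (31−13)(ρ+…+ρ^K) ≥ 44−31, i.e. ρ+…+ρ^K ≥ 13/18 ≈ 0.7222.
With ρ = 3/5, the partial sums are K=1: 0.6000, K=2: 0.9600.
K = 2 is the first length at which the sum reaches 0.7222.

2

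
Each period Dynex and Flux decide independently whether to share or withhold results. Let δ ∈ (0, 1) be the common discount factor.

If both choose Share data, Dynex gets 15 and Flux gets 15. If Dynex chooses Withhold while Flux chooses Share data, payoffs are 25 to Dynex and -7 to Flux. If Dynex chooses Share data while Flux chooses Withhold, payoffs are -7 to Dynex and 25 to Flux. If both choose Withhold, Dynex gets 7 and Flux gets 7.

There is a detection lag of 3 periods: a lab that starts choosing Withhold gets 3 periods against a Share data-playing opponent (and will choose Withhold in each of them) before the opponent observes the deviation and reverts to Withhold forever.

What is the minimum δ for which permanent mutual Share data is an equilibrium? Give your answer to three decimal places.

0.822

The best deviation is to choose Withhold for all 3 undetected periods, earning 25 each, then 7 forever once detected.
Deviation value: 25(1−δ^3)/(1−δ) + 7δ^3/(1−δ); cooperation value: 15/(1−δ).
IC: 15 ≥ 25(1−δ^3) + 7δ^3 = 25 − 18δ^3.
So δ^3 ≥ 10/18 = 5/9, giving δ ≥ (5/9)^(1/3) ≈ 0.822.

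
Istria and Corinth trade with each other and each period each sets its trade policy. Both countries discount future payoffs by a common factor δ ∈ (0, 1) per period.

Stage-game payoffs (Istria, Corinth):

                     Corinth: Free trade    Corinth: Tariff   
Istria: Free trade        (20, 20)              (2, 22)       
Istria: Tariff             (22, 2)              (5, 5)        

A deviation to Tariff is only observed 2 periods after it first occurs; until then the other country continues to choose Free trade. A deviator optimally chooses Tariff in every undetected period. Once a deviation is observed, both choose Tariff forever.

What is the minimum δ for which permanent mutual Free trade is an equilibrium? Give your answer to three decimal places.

The best deviation is to choose Tariff for all 2 undetected periods, earning 22 each, then 5 forever once detected.
Deviation value: 22(1−δ^2)/(1−δ) + 5δ^2/(1−δ); cooperation value: 20/(1−δ).
IC: 20 ≥ 22(1−δ^2) + 5δ^2 = 22 − 17δ^2.
So δ^2 ≥ 2/17, giving δ ≥ (2/17)^(1/2) ≈ 0.343.

0.343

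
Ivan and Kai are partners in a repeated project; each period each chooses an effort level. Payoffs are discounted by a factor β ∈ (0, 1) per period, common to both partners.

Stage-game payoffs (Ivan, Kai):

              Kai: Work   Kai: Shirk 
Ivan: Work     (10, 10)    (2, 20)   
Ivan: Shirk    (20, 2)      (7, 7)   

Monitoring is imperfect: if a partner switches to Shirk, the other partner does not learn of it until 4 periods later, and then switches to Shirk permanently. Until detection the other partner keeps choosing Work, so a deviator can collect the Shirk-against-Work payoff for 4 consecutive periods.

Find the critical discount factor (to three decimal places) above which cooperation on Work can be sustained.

Deviating for the 4 undetected periods gains 20−10 = 10 per period over cooperation, then loses 10−7 = 3 per period forever once punishment starts.
Gain: 10(1 + β + … + β^3); loss: 3·β^4/(1−β).
No profitable deviation ⇔ 10(1−β^4) ≤ 3·β^4, i.e. β^4 ≥ 10/(10+3) = 10/13.
Hence β ≥ (10/13)^(1/4) ≈ 0.937.

0.937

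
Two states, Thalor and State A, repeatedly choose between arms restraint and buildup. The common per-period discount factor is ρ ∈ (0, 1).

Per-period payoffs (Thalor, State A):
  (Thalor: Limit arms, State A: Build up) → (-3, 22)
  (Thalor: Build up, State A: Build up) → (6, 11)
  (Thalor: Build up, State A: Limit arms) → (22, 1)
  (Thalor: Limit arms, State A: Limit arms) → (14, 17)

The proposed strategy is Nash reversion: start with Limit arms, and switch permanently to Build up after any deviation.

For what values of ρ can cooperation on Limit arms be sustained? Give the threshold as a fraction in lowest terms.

Thalor: cooperation gives 14 each period; deviation gives 22 once then 6 forever.
  14/(1−ρ) ≥ 22 + 6ρ/(1−ρ) ⇒ ρ ≥ 8/16 = 1/2.
State A: cooperation gives 17 each period; deviation gives 22 once then 11 forever.
  ρ ≥ 5/11.
Both must hold, so the binding constraint is Thalor's: ρ ≥ 1/2.

1/2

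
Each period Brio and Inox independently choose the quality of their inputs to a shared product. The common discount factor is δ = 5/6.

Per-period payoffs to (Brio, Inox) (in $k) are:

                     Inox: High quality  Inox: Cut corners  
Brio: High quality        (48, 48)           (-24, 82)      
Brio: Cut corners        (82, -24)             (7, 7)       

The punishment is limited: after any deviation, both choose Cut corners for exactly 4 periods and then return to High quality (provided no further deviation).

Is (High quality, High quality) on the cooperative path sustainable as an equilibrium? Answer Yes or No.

Yes

IC: δ+…+δ^4 ≥ (82−48)/(48−7) = 34/41.
At δ = 5/6: partial sum = 2.5887 ≥ 0.8293. Cooperation sustainable.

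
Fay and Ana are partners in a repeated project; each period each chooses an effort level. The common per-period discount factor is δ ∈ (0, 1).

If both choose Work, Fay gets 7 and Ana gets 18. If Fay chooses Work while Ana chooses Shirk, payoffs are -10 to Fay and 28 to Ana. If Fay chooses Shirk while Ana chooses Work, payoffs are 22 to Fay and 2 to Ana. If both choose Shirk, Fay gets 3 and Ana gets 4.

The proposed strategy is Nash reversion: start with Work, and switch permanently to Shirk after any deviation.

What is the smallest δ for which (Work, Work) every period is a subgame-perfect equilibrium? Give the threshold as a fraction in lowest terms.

15/19

For Fay: deviation gain 22−7 = 15, per-period punishment loss 7−3 = 4. IC gives δ ≥ 15/19.
For Ana: gain 10, loss 14 per period, so δ ≥ 10/24 = 5/12.
The tighter constraint is Fay's, so cooperation needs δ ≥ 15/19.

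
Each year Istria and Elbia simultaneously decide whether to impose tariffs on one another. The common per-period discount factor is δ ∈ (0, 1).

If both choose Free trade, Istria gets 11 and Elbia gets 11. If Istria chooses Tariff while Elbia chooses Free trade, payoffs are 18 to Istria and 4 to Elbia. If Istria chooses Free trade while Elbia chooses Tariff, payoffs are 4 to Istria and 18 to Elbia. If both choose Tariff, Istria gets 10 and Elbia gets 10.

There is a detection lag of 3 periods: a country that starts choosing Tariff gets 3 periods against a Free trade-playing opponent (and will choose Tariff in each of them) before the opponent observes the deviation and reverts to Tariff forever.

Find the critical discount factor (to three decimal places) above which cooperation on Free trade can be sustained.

0.956

The best deviation is to choose Tariff for all 3 undetected periods, earning 18 each, then 10 forever once detected.
Deviation value: 18(1−δ^3)/(1−δ) + 10δ^3/(1−δ); cooperation value: 11/(1−δ).
IC: 11 ≥ 18(1−δ^3) + 10δ^3 = 18 − 8δ^3.
So δ^3 ≥ 7/8, giving δ ≥ (7/8)^(1/3) ≈ 0.956.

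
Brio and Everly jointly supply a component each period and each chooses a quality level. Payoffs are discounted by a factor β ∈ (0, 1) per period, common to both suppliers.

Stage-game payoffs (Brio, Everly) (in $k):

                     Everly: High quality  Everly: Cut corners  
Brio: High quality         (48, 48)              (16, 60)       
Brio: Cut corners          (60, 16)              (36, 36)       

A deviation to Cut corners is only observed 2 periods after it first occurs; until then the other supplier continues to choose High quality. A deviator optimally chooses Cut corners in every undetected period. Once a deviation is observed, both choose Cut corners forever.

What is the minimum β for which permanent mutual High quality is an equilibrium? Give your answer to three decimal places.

Deviating for the 2 undetected periods gains 60−48 = 12 per period over cooperation, then loses 48−36 = 12 per period forever once punishment starts.
Gain: 12(1 + β + … + β^1); loss: 12·β^2/(1−β).
No profitable deviation ⇔ 12(1−β^2) ≤ 12·β^2, i.e. β^2 ≥ 12/(12+12) = 1/2.
Hence β ≥ (1/2)^(1/2) ≈ 0.707.

0.707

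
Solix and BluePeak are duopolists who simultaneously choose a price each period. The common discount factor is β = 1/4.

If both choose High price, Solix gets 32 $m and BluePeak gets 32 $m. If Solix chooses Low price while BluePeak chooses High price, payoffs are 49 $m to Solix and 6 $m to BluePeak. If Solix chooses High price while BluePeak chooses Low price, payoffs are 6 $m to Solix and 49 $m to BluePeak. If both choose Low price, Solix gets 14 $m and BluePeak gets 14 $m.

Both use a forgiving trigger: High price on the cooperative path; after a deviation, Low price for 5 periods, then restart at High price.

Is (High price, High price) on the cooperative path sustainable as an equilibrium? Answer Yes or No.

IC: β+…+β^5 ≥ (49−32)/(32−14) = 17/18.
At β = 1/4: partial sum = 0.3330 < 0.9444. Cooperation not sustainable.

No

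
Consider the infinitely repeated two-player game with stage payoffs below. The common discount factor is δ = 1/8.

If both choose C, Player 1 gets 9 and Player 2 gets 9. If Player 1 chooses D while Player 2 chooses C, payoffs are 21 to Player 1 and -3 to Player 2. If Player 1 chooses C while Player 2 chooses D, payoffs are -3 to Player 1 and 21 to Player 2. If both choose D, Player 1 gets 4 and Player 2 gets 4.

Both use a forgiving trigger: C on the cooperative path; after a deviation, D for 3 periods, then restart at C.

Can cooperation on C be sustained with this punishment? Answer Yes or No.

No

A one-shot deviation gives 21 now, then 4 for 3 periods, then back to 9.
Gain from deviating: (21−9) today; loss: (9−4) in each of the next 3 periods.
No-deviation condition: (9−4)(δ+…+δ^3) ≥ 21−9, i.e. δ+…+δ^3 ≥ 12/5.
At δ = 1/8: δ+…+δ^3 = 0.1426 < 2.4000.
So cooperation is not sustainable.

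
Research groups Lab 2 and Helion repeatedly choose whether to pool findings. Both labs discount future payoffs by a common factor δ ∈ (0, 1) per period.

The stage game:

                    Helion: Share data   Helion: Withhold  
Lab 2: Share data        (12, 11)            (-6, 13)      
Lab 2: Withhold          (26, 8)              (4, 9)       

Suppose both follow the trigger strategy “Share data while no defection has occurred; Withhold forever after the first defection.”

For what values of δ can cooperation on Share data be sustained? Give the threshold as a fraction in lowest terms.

7/11

Lab 2: cooperation gives 12 each period; deviation gives 26 once then 4 forever.
  12/(1−δ) ≥ 26 + 4δ/(1−δ) ⇒ δ ≥ 14/22 = 7/11.
Helion: cooperation gives 11 each period; deviation gives 13 once then 9 forever.
  δ ≥ 2/4 = 1/2.
Both must hold, so the binding constraint is Lab 2's: δ ≥ 7/11.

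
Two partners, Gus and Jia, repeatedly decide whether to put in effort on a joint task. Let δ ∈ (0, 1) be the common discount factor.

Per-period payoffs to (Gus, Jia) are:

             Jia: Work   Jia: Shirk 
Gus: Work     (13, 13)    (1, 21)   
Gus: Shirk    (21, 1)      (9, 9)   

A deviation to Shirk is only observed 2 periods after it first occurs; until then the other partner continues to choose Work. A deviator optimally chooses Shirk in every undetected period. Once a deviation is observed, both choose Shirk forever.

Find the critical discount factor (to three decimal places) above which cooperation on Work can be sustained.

The best deviation is to choose Shirk for all 2 undetected periods, earning 21 each, then 9 forever once detected.
Deviation value: 21(1−δ^2)/(1−δ) + 9δ^2/(1−δ); cooperation value: 13/(1−δ).
IC: 13 ≥ 21(1−δ^2) + 9δ^2 = 21 − 12δ^2.
So δ^2 ≥ 8/12 = 2/3, giving δ ≥ (2/3)^(1/2) ≈ 0.816.

0.816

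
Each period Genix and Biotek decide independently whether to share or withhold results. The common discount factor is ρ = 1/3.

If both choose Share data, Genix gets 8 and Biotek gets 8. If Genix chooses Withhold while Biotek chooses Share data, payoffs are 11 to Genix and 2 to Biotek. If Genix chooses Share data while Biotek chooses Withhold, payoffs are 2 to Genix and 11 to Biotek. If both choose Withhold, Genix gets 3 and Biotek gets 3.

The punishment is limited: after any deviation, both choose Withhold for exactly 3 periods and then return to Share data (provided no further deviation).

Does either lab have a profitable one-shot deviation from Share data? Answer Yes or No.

Yes

Comparing payoff streams over the 4 periods until play realigns: cooperate → 8(1+ρ+…+ρ^3); deviate → 11 + 3(ρ+…+ρ^3).
Cooperation is sustained iff (8−3)(ρ+…+ρ^3) ≥ 11−8.
ρ+…+ρ^3 = 1/3·(1−(1/3)^3)/(1−1/3) = 0.4815, and (11−8)/(8−3) = 0.6000.
0.4815 < 0.6000, so cooperation is not sustainable.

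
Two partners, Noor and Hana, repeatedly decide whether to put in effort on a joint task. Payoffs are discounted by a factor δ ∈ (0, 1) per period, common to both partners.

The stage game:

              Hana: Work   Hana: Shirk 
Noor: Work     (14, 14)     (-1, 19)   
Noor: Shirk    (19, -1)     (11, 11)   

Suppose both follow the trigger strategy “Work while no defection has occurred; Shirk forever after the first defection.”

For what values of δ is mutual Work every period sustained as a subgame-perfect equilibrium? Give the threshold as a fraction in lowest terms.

5/8

Under grim trigger the critical discount factor is (T−C)/(T−P) with T = 19, C = 14, P = 11.
δ* = (19−14)/(19−11) = 5/8.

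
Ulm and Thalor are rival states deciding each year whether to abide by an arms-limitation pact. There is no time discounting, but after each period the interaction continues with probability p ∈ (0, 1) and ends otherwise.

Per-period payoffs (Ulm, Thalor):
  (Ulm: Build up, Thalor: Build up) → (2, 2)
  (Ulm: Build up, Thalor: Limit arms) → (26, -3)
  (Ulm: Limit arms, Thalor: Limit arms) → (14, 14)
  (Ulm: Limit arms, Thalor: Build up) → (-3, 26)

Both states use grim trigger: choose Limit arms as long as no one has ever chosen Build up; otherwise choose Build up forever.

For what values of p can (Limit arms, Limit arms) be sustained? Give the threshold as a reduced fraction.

With no time discounting, the continuation probability p plays the role of the discount factor.
Grim-trigger IC: 14/(1−p) ≥ 26 + 2p/(1−p) ⇒ p ≥ (26−14)/(26−2) = 1/2.

1/2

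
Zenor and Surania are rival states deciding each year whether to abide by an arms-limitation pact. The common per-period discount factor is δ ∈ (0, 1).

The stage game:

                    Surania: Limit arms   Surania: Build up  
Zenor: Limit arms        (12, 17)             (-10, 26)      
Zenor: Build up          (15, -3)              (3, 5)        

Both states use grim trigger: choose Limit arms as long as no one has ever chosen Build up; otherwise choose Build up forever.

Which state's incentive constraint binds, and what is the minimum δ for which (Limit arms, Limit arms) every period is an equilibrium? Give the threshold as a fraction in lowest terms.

Surania; δ ≥ 3/7

Zenor: cooperation gives 12 each period; deviation gives 15 once then 3 forever.
  12/(1−δ) ≥ 15 + 3δ/(1−δ) ⇒ δ ≥ 3/12 = 1/4.
Surania: cooperation gives 17 each period; deviation gives 26 once then 5 forever.
  δ ≥ 9/21 = 3/7.
Both must hold, so the binding constraint is Surania's: δ ≥ 3/7.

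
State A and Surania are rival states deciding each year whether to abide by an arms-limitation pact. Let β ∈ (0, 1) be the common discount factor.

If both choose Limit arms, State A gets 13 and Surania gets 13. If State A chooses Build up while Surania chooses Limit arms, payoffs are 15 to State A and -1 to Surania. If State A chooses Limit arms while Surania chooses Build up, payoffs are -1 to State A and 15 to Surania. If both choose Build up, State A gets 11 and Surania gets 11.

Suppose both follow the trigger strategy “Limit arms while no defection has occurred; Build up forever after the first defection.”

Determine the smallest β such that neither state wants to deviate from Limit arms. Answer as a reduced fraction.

1/2

One-period gain from deviating is 15 − 13 = 2. The loss is 13 − 11 = 2 in every subsequent period, with present value 2·β/(1−β).
Deviation is unprofitable when 2·β/(1−β) ≥ 2, i.e. β/(1−β) ≥ 1.
Equivalently β ≥ 2/(2+2) = 1/2.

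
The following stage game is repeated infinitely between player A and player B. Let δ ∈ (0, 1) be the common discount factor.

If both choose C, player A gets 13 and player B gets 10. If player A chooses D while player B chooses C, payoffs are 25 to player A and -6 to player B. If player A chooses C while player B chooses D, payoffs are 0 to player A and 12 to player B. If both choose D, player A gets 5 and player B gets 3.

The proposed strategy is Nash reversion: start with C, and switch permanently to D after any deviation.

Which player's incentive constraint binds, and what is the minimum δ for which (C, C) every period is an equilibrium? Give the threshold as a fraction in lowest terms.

player A; δ ≥ 3/5

player A: cooperation gives 13 each period; deviation gives 25 once then 5 forever.
  13/(1−δ) ≥ 25 + 5δ/(1−δ) ⇒ δ ≥ 12/20 = 3/5.
player B: cooperation gives 10 each period; deviation gives 12 once then 3 forever.
  δ ≥ 2/9.
Both must hold, so the binding constraint is player A's: δ ≥ 3/5.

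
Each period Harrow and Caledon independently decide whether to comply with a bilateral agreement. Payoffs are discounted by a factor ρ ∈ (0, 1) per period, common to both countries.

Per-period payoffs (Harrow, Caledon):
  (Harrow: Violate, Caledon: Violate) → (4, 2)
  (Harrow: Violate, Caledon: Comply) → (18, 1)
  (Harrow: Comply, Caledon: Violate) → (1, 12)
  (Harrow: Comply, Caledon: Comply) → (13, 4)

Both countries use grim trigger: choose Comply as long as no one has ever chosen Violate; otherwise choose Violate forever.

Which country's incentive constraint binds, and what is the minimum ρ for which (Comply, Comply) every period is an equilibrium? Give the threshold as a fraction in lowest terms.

Caledon; ρ ≥ 4/5

Harrow: cooperation gives 13 each period; deviation gives 18 once then 4 forever.
  13/(1−ρ) ≥ 18 + 4ρ/(1−ρ) ⇒ ρ ≥ 5/14.
Caledon: cooperation gives 4 each period; deviation gives 12 once then 2 forever.
  ρ ≥ 8/10 = 4/5.
Both must hold, so the binding constraint is Caledon's: ρ ≥ 4/5.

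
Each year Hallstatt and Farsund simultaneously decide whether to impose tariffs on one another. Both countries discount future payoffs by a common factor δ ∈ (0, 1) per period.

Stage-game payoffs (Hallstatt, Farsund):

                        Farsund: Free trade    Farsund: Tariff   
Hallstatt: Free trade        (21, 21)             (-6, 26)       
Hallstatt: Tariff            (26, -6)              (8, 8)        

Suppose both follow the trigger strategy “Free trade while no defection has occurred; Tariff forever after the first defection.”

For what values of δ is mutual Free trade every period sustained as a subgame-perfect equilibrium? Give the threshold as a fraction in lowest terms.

Under grim trigger the critical discount factor is (T−C)/(T−P) with T = 26, C = 21, P = 8.
δ* = (26−21)/(26−8) = 5/18.

5/18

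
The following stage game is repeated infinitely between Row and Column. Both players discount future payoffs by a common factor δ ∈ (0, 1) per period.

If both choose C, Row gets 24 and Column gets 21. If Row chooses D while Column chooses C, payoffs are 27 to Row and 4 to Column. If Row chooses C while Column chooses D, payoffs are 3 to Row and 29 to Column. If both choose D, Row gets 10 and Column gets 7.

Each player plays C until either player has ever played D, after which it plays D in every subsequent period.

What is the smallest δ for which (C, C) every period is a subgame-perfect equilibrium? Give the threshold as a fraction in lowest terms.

Row's threshold: (27−24)/(27−10) = 3/17.
Column's threshold: (29−21)/(29−7) = 4/11.
3/17 < 4/11, so Column binds and δ* = 4/11.

4/11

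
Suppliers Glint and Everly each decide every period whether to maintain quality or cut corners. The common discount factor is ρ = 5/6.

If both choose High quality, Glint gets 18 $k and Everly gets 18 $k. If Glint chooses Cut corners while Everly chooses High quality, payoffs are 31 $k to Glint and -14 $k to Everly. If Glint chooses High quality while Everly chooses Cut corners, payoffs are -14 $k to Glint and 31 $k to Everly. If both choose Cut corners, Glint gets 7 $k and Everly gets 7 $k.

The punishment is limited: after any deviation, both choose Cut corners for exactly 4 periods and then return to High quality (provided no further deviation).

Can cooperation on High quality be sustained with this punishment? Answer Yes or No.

Yes

IC: ρ+…+ρ^4 ≥ (31−18)/(18−7) = 13/11.
At ρ = 5/6: partial sum = 2.5887 ≥ 1.1818. Cooperation sustainable.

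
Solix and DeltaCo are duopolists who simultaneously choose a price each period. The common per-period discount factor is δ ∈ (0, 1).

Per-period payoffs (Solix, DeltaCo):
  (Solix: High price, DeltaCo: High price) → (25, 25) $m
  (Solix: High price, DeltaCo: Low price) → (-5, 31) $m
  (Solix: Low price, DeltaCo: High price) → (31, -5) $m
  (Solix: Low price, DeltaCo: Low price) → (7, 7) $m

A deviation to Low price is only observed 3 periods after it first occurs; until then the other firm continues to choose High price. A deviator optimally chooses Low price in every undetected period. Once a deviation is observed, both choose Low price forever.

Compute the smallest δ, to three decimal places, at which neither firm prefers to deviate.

Deviating for the 3 undetected periods gains 31−25 = 6 per period over cooperation, then loses 25−7 = 18 per period forever once punishment starts.
Gain: 6(1 + δ + … + δ^2); loss: 18·δ^3/(1−δ).
No profitable deviation ⇔ 6(1−δ^3) ≤ 18·δ^3, i.e. δ^3 ≥ 6/(6+18) = 1/4.
Hence δ ≥ (1/4)^(1/3) ≈ 0.630.

0.630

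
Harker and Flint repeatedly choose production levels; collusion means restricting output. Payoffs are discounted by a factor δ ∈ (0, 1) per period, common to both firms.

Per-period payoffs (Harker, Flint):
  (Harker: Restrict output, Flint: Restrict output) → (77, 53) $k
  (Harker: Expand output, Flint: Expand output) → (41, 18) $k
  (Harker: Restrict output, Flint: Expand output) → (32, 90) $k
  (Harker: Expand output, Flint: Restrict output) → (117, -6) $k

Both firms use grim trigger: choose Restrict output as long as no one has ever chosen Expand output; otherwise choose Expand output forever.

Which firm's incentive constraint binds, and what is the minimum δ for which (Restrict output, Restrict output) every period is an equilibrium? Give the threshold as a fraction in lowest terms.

For Harker: deviation gain 117−77 = 40, per-period punishment loss 77−41 = 36. IC gives δ ≥ 40/76 = 10/19.
For Flint: gain 37, loss 35 per period, so δ ≥ 37/72.
The tighter constraint is Harker's, so cooperation needs δ ≥ 10/19.

Harker; δ ≥ 10/19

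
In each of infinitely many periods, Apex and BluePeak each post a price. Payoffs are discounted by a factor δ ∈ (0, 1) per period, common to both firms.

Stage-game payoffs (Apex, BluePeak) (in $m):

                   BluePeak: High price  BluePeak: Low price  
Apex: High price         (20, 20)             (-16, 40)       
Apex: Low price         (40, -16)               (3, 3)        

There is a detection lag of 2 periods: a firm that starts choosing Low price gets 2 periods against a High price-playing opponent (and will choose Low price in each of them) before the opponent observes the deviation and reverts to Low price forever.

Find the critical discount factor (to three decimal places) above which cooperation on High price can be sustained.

A deviator earns 40 for 2 periods, then 3 forever; cooperating earns 20 forever. Multiplying the IC by (1−δ):
20 ≥ 40(1−δ^2) + 3δ^2, so 37·δ^2 ≥ 20 and δ^2 ≥ 20/37.
δ ≥ (20/37)^(1/2) ≈ 0.735.

0.735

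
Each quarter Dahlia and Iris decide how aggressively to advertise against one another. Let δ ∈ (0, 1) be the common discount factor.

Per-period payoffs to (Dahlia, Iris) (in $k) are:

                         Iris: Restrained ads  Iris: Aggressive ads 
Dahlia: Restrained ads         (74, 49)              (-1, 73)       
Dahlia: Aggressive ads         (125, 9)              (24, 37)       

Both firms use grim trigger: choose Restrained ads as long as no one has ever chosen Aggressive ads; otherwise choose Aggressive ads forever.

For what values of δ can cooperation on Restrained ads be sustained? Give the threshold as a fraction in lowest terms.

2/3

For Dahlia: deviation gain 125−74 = 51, per-period punishment loss 74−24 = 50. IC gives δ ≥ 51/101.
For Iris: gain 24, loss 12 per period, so δ ≥ 24/36 = 2/3.
The tighter constraint is Iris's, so cooperation needs δ ≥ 2/3.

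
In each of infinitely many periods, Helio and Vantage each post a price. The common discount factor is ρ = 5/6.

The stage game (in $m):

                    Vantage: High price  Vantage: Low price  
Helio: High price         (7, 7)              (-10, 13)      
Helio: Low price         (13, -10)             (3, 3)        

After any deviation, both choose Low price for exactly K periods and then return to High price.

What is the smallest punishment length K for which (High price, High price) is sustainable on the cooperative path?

IC: ρ(1−ρ^K)/(1−ρ) ≥ (13−7)/(7−3) = 3/2.
With ρ = 5/6: need 1 − ρ^K ≥ 3/2·(1−5/6)/(5/6), i.e. ρ^K ≤ 0.7000.
Since (5/6)^1 = 0.8333 and (5/6)^2 = 0.6944, the smallest such K is 2.

2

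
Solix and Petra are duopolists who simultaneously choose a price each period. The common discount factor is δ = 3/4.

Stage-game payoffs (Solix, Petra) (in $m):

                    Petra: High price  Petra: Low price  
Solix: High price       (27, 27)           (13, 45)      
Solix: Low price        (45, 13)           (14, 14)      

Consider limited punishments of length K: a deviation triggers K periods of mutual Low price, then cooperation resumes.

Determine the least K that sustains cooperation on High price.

3

IC: δ(1−δ^K)/(1−δ) ≥ (45−27)/(27−14) = 18/13.
With δ = 3/4: need 1 − δ^K ≥ 18/13·(1−3/4)/(3/4), i.e. δ^K ≤ 0.5385.
Since (3/4)^2 = 0.5625 and (3/4)^3 = 0.4219, the smallest such K is 3.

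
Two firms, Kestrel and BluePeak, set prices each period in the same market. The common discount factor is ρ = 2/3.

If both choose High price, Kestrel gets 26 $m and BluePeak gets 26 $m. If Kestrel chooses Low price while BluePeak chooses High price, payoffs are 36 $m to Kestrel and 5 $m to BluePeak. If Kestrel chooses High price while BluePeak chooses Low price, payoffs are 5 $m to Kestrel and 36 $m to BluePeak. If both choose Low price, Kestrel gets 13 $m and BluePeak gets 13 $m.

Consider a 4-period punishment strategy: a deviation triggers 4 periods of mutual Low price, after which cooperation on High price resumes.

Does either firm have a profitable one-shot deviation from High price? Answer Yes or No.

A one-shot deviation gives 36 now, then 13 for 4 periods, then back to 26.
Gain from deviating: (36−26) today; loss: (26−13) in each of the next 4 periods.
No-deviation condition: (26−13)(ρ+…+ρ^4) ≥ 36−26, i.e. ρ+…+ρ^4 ≥ 10/13.
At ρ = 2/3: ρ+…+ρ^4 = 1.6049 ≥ 0.7692.
So cooperation is sustainable.

No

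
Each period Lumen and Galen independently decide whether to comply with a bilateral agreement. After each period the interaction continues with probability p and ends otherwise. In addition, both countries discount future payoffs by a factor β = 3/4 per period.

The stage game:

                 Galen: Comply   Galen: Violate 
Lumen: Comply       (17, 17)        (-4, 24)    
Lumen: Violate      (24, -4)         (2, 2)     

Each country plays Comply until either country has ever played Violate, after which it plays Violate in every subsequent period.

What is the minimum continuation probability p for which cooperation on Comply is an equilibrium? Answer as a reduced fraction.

14/33

Expected continuation weight on next period's payoff is β·p = 3/4·p, which plays the role of the discount factor.
Cooperation requires 3/4·p ≥ (24−17)/(24−2) = 7/22, hence p ≥ 14/33.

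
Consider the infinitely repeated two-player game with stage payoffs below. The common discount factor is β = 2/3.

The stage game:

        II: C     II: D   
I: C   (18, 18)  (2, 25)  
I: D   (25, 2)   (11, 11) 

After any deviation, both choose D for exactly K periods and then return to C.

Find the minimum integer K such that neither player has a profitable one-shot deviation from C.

No profitable deviation requires (18−11)(β+…+β^K) ≥ 25−18, i.e. β+…+β^K ≥ 1 ≈ 1.0000.
With β = 2/3, the partial sums are K=1: 0.6667, K=2: 1.1111.
K = 2 is the first length at which the sum reaches 1.0000.

2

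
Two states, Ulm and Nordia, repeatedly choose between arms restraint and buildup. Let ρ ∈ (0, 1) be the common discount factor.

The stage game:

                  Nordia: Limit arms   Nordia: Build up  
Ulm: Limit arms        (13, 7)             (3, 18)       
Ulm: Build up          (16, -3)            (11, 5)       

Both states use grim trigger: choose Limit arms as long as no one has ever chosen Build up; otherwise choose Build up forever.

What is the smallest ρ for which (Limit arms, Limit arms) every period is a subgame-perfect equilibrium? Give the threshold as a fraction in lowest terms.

11/13

For Ulm: deviation gain 16−13 = 3, per-period punishment loss 13−11 = 2. IC gives ρ ≥ 3/5.
For Nordia: gain 11, loss 2 per period, so ρ ≥ 11/13.
The tighter constraint is Nordia's, so cooperation needs ρ ≥ 11/13.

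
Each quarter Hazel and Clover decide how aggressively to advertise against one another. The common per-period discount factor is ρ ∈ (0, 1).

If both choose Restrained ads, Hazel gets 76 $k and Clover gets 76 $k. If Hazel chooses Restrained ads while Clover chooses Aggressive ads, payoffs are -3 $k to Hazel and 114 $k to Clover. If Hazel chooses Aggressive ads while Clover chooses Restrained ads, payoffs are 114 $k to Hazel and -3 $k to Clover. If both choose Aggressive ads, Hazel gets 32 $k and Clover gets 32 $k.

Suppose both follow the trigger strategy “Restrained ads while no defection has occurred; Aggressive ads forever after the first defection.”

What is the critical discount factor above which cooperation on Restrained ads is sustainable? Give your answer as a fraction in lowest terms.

76/(1−ρ) ≥ 114 + 32ρ/(1−ρ)
76 ≥ 114 − 82ρ
ρ ≥ 38/82 = 19/41.

19/41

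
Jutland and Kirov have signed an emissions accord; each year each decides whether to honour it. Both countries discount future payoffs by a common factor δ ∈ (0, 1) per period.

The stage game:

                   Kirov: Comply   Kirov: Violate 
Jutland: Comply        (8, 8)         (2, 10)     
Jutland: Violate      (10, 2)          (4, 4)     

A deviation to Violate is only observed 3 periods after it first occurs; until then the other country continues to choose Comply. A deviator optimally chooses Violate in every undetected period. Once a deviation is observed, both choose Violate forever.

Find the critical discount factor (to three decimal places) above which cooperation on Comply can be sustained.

0.693

The best deviation is to choose Violate for all 3 undetected periods, earning 10 each, then 4 forever once detected.
Deviation value: 10(1−δ^3)/(1−δ) + 4δ^3/(1−δ); cooperation value: 8/(1−δ).
IC: 8 ≥ 10(1−δ^3) + 4δ^3 = 10 − 6δ^3.
So δ^3 ≥ 2/6 = 1/3, giving δ ≥ (1/3)^(1/3) ≈ 0.693.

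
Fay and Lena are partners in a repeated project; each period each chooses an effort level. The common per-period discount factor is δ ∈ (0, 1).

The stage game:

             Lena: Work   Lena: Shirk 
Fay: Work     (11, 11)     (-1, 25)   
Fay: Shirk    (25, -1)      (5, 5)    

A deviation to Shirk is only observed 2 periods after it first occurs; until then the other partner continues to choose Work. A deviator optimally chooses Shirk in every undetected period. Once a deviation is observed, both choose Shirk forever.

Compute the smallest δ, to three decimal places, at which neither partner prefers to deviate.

0.837

Deviating for the 2 undetected periods gains 25−11 = 14 per period over cooperation, then loses 11−5 = 6 per period forever once punishment starts.
Gain: 14(1 + δ + … + δ^1); loss: 6·δ^2/(1−δ).
No profitable deviation ⇔ 14(1−δ^2) ≤ 6·δ^2, i.e. δ^2 ≥ 14/(14+6) = 7/10.
Hence δ ≥ (7/10)^(1/2) ≈ 0.837.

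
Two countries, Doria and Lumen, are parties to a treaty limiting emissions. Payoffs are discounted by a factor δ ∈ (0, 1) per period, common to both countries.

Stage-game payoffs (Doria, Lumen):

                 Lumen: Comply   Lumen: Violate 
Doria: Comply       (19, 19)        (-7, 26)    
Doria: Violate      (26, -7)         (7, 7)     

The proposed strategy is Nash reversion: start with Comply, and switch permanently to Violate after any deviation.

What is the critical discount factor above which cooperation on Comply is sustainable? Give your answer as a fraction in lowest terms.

7/19

Cooperation forever yields 19 each period: 19/(1−δ).
Deviating yields 26 once, then 7 forever: 26 + 7δ/(1−δ).
No profitable deviation requires 19/(1−δ) ≥ 26 + 7δ/(1−δ).
Multiplying by (1−δ): 19 ≥ 26(1−δ) + 7δ = 26 − 19δ.
So 19δ ≥ 7, i.e. δ ≥ 7/19.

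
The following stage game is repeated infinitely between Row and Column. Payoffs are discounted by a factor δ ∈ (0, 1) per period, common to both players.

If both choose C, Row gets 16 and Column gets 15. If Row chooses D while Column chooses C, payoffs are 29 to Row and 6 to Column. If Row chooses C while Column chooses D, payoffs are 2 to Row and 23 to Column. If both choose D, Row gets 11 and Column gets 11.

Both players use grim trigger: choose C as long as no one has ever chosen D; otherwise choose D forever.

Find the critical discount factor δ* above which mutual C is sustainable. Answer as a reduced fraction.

For Row: deviation gain 29−16 = 13, per-period punishment loss 16−11 = 5. IC gives δ ≥ 13/18.
For Column: gain 8, loss 4 per period, so δ ≥ 8/12 = 2/3.
The tighter constraint is Row's, so cooperation needs δ ≥ 13/18.

13/18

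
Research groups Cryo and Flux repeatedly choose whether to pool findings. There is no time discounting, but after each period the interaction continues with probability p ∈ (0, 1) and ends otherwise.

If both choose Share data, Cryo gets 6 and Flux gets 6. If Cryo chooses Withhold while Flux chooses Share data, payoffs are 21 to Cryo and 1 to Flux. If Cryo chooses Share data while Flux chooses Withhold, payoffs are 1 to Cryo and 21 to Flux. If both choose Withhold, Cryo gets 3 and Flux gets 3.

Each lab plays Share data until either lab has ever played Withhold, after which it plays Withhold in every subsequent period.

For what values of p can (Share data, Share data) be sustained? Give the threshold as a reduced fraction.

5/6

Expected cooperation value is 6 + p·6 + p²·6 + … = 6/(1−p); deviation gives 21 + p·3/(1−p).
6 ≥ 21(1−p) + 3p ⇒ 18p ≥ 15 ⇒ p ≥ 15/18 = 5/6.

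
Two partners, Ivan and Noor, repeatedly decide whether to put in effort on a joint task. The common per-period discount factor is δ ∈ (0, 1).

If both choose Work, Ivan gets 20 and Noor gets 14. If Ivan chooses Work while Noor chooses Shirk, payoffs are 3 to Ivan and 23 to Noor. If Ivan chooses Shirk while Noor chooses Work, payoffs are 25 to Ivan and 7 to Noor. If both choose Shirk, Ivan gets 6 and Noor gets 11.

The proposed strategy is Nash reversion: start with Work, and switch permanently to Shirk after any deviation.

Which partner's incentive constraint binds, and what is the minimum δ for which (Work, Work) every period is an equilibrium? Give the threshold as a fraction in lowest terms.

Noor; δ ≥ 3/4

For Ivan: deviation gain 25−20 = 5, per-period punishment loss 20−6 = 14. IC gives δ ≥ 5/19.
For Noor: gain 9, loss 3 per period, so δ ≥ 9/12 = 3/4.
The tighter constraint is Noor's, so cooperation needs δ ≥ 3/4.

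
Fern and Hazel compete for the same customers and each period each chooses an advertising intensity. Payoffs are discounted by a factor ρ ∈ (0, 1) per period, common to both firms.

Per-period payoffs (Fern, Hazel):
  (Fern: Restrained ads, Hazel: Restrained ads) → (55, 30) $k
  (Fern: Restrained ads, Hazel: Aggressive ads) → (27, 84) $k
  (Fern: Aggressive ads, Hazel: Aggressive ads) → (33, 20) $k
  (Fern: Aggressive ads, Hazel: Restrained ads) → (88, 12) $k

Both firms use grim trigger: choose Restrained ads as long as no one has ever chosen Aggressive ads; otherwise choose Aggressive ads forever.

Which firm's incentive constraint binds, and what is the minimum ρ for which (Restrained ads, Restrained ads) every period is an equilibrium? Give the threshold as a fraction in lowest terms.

Hazel; ρ ≥ 27/32

Fern's threshold: (88−55)/(88−33) = 3/5.
Hazel's threshold: (84−30)/(84−20) = 27/32.
3/5 < 27/32, so Hazel binds and ρ* = 27/32.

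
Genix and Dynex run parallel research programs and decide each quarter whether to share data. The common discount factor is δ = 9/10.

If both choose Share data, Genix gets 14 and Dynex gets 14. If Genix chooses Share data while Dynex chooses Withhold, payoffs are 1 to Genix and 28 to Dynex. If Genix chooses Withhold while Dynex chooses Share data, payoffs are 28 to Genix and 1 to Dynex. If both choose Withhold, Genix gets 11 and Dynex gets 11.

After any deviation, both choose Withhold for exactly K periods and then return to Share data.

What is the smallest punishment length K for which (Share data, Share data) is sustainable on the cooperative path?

Need Σ_{k=1}^{K} δ^k ≥ (28−14)/(14−11) = 4.6667 at δ = 9/10.
At K = 6 the sum is 4.2170 < 4.6667; at K = 7 it is 4.6953 ≥ 4.6667.
So the minimum punishment length is K = 7.

7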